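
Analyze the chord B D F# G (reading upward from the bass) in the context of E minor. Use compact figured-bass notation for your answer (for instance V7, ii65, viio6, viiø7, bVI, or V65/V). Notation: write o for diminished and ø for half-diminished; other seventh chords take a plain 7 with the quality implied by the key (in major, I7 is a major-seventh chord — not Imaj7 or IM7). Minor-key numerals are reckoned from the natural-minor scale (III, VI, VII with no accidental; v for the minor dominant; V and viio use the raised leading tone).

Stacked in thirds the chord is G-B-D-F#: a major seventh chord on G.
G is scale degree 3 in E minor, and a major seventh chord on that degree is written III7.
With B in the bass the chord is in first inversion, so the figured bass is 65.

III65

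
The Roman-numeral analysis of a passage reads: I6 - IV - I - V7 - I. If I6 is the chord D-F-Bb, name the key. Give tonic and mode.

Bb major

The chord Bb/D is a major triad rooted on Bb; its label is I6.
If Bb is scale degree 1 and the mode makes that degree carry a major triad, the tonic is Bb and the mode is major.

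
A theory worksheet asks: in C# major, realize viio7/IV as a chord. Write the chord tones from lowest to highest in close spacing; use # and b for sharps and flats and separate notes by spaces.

viio7/IV is a secondary leading-tone chord. The target IV is F# in C# major; the applied chord is rooted a semitone below, on E#.
Building a fully diminished seventh chord on E# gives E#-G#-B-D.

E# G# B D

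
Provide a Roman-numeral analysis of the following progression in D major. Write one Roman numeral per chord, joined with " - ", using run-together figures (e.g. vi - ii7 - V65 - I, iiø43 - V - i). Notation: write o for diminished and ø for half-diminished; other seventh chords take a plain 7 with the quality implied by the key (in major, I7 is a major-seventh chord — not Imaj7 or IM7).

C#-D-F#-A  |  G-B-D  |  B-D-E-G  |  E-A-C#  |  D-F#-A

I42 - IV - ii43 - V64 - I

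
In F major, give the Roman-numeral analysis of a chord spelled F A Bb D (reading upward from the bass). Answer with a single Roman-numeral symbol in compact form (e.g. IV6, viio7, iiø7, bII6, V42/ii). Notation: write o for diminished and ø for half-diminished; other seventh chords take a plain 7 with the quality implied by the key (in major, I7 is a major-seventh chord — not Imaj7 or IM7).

IV43

Stacked in thirds the chord is Bb-D-F-A: a major seventh chord on Bb.
Bb is scale degree 4 in F major, and a major seventh chord on that degree is written IV7.
With F in the bass the chord is in second inversion, so the figured bass is 43.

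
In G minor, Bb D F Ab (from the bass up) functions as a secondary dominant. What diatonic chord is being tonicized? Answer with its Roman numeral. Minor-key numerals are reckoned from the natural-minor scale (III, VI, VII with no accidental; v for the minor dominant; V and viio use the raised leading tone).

VI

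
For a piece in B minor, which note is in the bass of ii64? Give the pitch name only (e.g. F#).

G#

ii in B minor has root C#; the chord is C#-E-G#.
The figure 64 means second inversion — the fifth is in the bass.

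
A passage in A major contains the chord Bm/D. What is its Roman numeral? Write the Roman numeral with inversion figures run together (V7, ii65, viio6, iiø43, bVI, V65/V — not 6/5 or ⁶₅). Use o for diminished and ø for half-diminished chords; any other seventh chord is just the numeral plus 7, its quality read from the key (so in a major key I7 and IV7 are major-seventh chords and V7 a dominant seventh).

ii6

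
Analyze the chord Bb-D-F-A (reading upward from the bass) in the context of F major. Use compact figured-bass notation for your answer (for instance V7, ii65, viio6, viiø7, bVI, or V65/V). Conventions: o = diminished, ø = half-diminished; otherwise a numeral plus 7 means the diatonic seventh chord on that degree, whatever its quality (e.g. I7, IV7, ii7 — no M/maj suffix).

Stacked in thirds the chord is Bb-D-F-A: a major seventh chord on Bb.
Bb is scale degree 4 in F major, and a major seventh chord on that degree is written IV7.

IV7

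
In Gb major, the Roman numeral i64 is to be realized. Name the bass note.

i in Gb major has root Gb; the chord is Gb-Bbb-Db.
The figure 64 means second inversion — the fifth is in the bass.

Db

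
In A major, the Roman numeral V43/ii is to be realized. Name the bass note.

The applied chord V43/ii is rooted on F#: F#-A#-C#-E.
The figure 43 means second inversion — the fifth is in the bass.

C#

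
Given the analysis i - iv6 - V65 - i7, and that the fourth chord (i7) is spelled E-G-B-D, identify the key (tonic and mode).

E minor

i7 is given as E-G-B-D — a minor seventh chord with root E.
If E is scale degree 1 and the mode makes that degree carry a minor seventh chord, the tonic is E and the mode is minor.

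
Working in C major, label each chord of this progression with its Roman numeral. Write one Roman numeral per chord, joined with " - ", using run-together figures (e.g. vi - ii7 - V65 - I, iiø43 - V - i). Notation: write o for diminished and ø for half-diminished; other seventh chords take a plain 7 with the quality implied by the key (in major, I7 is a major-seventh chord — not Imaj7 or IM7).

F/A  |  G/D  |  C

IV6 - V64 - I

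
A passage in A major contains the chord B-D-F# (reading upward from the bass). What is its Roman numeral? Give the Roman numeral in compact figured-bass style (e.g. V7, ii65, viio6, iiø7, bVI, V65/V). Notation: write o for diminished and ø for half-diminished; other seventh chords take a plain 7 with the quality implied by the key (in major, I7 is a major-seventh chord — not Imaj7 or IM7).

ii

Stacked in thirds the chord is B-D-F#: a minor triad on B.
In A major, B is the supertonic; the diatonic minor triad there is ii.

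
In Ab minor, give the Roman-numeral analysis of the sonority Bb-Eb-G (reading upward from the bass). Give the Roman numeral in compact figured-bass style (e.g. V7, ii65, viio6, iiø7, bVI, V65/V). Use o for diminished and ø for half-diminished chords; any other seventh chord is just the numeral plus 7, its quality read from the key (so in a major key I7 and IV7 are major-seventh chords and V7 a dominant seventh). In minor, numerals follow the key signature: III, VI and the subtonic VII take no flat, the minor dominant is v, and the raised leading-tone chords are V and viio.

V64

The pitches Eb-G-Bb form a major triad rooted on Eb.
Eb is scale degree 5 in Ab minor, and a major triad on that degree is written V.
With Bb in the bass the chord is in second inversion, so the figured bass is 64.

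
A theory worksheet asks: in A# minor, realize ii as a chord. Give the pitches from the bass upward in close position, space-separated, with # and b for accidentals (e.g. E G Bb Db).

B# D# F##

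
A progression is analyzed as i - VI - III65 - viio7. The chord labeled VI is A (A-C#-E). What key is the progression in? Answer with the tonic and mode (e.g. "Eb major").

C# minor

VI is given as A-C#-E — a major triad with root A.
VI on A implies A is the submediant; that puts the tonic at C#, and the uppercase numeral fits minor mode.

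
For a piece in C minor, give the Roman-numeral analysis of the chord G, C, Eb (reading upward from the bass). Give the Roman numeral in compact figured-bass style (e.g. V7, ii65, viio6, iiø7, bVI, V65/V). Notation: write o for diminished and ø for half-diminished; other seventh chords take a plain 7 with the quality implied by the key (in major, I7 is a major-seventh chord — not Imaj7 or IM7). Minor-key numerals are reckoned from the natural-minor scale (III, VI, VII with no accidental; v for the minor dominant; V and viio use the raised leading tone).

i64

Stacked in thirds the chord is C-Eb-G: a minor triad on C.
In C minor, C is the tonic; the diatonic minor triad there is i.
With G in the bass the chord is in second inversion, so the figured bass is 64.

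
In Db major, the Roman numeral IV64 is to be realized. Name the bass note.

IV in Db major has root Gb; the chord is Gb-Bb-Db.
The figure 64 means second inversion — the fifth is in the bass.

Db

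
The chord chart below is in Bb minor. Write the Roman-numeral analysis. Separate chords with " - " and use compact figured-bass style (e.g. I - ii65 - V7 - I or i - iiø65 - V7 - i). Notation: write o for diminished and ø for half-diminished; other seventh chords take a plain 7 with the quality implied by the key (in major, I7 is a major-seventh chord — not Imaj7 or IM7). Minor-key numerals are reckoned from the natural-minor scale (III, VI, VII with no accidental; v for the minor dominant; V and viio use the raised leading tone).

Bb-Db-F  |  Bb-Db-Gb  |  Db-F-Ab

i - VI6 - III

Bb-Db-F: root Bb is the tonic; minor triad there is i.
Bb-Db-Gb has root Gb, degree 6 in Bb minor, so VI6.
Db-F-Ab: major triad on Db = scale degree 3 → III.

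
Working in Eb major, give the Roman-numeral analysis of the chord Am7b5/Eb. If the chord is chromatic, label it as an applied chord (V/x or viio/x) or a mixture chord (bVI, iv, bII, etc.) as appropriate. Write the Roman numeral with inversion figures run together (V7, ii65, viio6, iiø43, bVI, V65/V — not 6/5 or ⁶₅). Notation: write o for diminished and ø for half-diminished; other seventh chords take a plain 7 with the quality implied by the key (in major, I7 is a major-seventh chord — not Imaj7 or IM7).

The pitches A-C-Eb-G form a half-diminished seventh chord rooted on A.
A sits a half step below Bb (V in Eb major); a diminished chord there is the applied leading-tone chord of V.
With Eb in the bass the chord is in second inversion, so the figured bass is 43.

viiø43/V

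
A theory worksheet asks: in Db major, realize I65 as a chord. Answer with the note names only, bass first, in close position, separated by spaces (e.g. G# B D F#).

F Ab C Db

The numeral's case and figure indicate a major seventh chord. In Db major its root, the first degree, is Db.
That chord is spelled Db-F-Ab-C.
With the 65 figure the chord is in first inversion; from the bass F upward in close position it reads F-Ab-C-Db.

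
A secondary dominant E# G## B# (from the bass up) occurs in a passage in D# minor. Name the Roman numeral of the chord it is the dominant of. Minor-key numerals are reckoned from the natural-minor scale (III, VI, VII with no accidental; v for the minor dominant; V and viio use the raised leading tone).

The chord is a major triad on E#.
A dominant resolves down a perfect fifth: E# → A#. In D# minor, A# is scale degree 5, i.e. V.

V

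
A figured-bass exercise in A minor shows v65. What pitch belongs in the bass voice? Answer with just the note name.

v in A minor has root E; the chord is E-G-B-D.
The figure 65 means first inversion — the third is in the bass.

G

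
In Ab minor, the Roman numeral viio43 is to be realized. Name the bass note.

viio in Ab minor has root G; the chord is G-Bb-Db-Fb.
The figure 43 means second inversion — the fifth is in the bass.

Db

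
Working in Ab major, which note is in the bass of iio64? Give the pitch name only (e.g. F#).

Fb

iio in Ab major has root Bb; the chord is Bb-Db-Fb.
The figure 64 means second inversion — the fifth is in the bass.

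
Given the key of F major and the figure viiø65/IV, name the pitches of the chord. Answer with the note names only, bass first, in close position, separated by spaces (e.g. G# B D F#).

The slash marks an applied leading-tone chord: viio of IV. In F major, IV is Bb, so the leading tone to it is A, a half step below.
Building a half-diminished seventh chord on A gives A-C-Eb-G.
The figured bass 65 indicates first inversion, placing the third (C) in the bass: C-Eb-G-A.

C Eb G A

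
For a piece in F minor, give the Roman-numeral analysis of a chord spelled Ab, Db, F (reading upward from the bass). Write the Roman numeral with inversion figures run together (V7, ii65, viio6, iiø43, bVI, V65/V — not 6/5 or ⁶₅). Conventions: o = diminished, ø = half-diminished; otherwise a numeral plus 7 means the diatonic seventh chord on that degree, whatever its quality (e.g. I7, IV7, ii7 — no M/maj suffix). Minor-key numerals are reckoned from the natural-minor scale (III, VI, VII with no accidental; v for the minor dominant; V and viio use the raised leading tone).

VI64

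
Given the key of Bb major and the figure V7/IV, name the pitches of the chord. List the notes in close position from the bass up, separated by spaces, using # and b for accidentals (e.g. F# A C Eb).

V7/IV is a secondary dominant — the dominant seventh of IV. IV in Bb major is Eb, so the applied chord's root is Bb, a perfect fifth above.
Building a dominant seventh chord on Bb gives Bb-D-F-Ab.

Bb D F Ab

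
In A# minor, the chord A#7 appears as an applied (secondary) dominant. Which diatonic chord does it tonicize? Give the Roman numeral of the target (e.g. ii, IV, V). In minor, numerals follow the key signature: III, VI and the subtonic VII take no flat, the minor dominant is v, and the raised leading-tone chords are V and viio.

The chord is a dominant seventh chord on A#.
A dominant resolves down a perfect fifth: A# → D#. In A# minor, D# is scale degree 4, i.e. iv.

iv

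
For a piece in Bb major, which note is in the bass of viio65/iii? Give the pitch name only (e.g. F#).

E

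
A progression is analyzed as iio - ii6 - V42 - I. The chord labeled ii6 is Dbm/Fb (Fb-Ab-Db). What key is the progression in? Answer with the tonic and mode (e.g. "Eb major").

The anchor chord is a minor triad on Db, labeled ii6.
ii6 on Db implies Db is the supertonic; that puts the tonic at Cb, and the lowercase numeral fits major mode.

Cb major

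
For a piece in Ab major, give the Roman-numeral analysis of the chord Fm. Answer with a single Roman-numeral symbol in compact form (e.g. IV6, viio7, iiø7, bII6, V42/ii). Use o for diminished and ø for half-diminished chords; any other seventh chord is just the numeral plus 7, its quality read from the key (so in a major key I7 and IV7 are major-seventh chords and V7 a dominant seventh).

Stacked in thirds the chord is F-Ab-C: a minor triad on F.
In Ab major, F is the submediant; the diatonic minor triad there is vi.

vi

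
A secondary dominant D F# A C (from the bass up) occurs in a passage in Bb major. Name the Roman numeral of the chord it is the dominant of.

vi

The chord is a dominant seventh chord on D.
A dominant resolves down a perfect fifth: D → G. In Bb major, G is scale degree 6, i.e. vi.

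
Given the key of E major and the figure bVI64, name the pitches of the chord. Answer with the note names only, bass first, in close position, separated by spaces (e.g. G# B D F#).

Scale degree 6 in E major is C#; lowering it a half step gives C. bVI64 is a major triad on the lowered sixth degree, borrowed from the parallel minor.
So the chord is C-E-G.
With the 64 figure the chord is in second inversion; from the bass G upward in close position it reads G-C-E.

G C E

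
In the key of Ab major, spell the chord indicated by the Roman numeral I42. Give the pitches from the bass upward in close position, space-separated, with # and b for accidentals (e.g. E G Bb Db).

The numeral's case and figure indicate a major seventh chord. In Ab major its root, scale degree 1, is Ab.
That chord is spelled Ab-C-Eb-G.
The figured bass 42 indicates third inversion, placing the seventh (G) in the bass: G-Ab-C-Eb.

G Ab C Eb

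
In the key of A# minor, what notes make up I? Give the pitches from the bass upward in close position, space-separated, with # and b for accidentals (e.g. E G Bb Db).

A# C## E#

Scale degree 1 in A# minor is A#; here the chord built on it is altered to a major triad. I is the major tonic (Picardy third), borrowed from the parallel major.
So the chord is A#-C##-E#.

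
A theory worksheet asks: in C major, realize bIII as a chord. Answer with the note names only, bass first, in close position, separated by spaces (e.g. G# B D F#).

bIII is a major triad on the lowered third degree, borrowed from the parallel minor. In C major that root is Eb.
So the chord is Eb-G-Bb, a major triad.

Eb G Bb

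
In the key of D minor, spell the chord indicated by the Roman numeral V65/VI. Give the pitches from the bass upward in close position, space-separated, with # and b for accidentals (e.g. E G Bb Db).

A C Eb F

V65/VI is a secondary dominant — the dominant seventh of VI. VI in D minor is Bb, so the applied chord's root is F, a perfect fifth above.
Building a dominant seventh chord on F gives F-A-C-Eb.
The figured bass 65 indicates first inversion, placing the third (A) in the bass: A-C-Eb-F.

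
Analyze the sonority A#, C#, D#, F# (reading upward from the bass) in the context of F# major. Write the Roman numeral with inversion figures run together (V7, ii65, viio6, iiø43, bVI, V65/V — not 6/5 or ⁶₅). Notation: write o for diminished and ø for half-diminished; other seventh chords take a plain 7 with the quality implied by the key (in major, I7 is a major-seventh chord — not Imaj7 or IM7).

The pitches D#-F#-A#-C# form a minor seventh chord rooted on D#.
In F# major, D# is the submediant; the diatonic minor seventh chord there is vi7.
With A# in the bass the chord is in second inversion, so the figured bass is 43.

vi43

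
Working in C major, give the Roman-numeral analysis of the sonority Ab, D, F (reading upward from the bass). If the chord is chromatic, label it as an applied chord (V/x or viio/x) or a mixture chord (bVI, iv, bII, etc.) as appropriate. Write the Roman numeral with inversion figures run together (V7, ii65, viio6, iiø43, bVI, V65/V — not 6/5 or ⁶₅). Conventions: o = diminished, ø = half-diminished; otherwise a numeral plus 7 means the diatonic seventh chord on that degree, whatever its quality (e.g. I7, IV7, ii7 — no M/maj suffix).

iio64

The pitches D-F-Ab form a diminished triad rooted on D.
D is the second degree of C major. This is the diminished supertonic triad, borrowed from the parallel minor.
With Ab in the bass the chord is in second inversion, so the figured bass is 64.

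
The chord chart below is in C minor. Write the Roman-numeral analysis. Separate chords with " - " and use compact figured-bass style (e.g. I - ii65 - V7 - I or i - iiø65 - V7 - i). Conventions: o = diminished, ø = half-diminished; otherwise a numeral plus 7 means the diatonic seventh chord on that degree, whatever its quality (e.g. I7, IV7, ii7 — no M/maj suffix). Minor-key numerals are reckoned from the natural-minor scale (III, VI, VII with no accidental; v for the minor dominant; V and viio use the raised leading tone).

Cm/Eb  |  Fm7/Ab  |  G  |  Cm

i6 - iv65 - V - i

Cm/Eb: root C is the tonic; minor triad there is i6.
Fm7/Ab: minor seventh chord on F = scale degree 4 → iv65.
G: root G is the dominant; major triad there is V.
Cm: root C is the tonic; minor triad there is i.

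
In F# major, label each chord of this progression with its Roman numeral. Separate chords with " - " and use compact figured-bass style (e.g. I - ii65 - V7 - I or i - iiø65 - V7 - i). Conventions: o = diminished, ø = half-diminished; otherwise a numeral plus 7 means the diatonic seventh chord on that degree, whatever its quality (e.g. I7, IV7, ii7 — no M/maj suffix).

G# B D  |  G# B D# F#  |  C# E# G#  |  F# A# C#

iio - ii7 - V - I

G#-B-D: diminished triad on G# — chromatic; iio (borrowed from the parallel minor).
G#-B-D#-F#: root G# is the supertonic; minor seventh chord there is ii7.
C#-E#-G#: root C# is the dominant; major triad there is V.
F#-A#-C# has root F#, degree 1 in F# major, so I.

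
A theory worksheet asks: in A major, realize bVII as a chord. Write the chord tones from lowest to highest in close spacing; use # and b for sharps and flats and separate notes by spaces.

G B D

Scale degree 7 in A major is G#; lowering it a half step gives G. bVII is a major triad on the lowered seventh degree (the subtonic), borrowed from the parallel minor.
So the chord is G-B-D, a major triad.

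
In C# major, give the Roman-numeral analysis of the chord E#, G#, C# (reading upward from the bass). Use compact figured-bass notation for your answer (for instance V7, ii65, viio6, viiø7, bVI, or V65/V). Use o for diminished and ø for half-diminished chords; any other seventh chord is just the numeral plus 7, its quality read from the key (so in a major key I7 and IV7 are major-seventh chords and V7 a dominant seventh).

Stacked in thirds the chord is C#-E#-G#: a major triad on C#.
C# is scale degree 1 in C# major, and a major triad on that degree is written I.
With E# in the bass the chord is in first inversion, so the figured bass is 6.

I6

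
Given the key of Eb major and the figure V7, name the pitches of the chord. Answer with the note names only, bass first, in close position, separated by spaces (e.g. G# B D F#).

In Eb major, the dominant is Bb, and the diatonic chord built there is a dominant seventh chord.
That chord is spelled Bb-D-F-Ab.

Bb D F Ab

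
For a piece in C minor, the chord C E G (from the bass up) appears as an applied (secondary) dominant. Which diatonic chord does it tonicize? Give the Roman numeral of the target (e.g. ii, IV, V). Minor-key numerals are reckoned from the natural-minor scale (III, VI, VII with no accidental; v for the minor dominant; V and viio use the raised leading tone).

iv

The chord is a major triad on C.
A dominant resolves down a perfect fifth: C → F. In C minor, F is scale degree 4, i.e. iv.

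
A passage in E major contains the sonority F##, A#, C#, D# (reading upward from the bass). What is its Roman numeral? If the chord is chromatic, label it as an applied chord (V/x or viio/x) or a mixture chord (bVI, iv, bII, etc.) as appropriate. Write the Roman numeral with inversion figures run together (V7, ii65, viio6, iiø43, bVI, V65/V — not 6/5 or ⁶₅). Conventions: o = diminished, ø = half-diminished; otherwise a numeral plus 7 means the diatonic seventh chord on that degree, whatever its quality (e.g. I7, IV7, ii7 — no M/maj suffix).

The pitches D#-F##-A#-C# form a dominant seventh chord rooted on D#.
D# is not a diatonic chord root with this quality in E major, but it lies a perfect fifth above G# (iii), so the chord functions as an applied dominant of iii.
With F## in the bass the chord is in first inversion, so the figured bass is 65.

V65/iii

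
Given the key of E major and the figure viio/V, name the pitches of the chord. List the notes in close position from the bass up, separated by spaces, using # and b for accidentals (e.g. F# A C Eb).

viio/V is a secondary leading-tone chord. The target V is B in E major; the applied chord is rooted a semitone below, on A#.
Building a diminished triad on A# gives A#-C#-E.

A# C# E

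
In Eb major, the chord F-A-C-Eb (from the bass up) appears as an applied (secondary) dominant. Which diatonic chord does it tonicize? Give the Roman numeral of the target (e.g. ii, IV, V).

V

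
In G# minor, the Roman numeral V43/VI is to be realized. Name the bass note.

F#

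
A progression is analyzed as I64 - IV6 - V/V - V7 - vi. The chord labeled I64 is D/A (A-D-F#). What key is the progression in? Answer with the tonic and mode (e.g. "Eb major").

D major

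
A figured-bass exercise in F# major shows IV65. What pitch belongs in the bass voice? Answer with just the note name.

D#

IV in F# major has root B; the chord is B-D#-F#-A#.
The figure 65 means first inversion — the third is in the bass.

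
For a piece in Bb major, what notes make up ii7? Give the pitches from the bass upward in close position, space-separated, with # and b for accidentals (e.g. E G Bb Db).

C Eb G Bb

In Bb major, the second degree is C, and the diatonic chord built there is a minor seventh chord.
Stacking thirds from C gives C-Eb-G-Bb.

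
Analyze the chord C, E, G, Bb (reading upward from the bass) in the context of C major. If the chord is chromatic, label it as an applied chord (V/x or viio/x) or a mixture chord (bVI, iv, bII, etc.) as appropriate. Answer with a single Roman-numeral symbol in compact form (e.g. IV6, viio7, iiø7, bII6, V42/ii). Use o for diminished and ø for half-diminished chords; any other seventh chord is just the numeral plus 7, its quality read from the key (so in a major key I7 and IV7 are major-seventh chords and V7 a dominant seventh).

Stacked in thirds the chord is C-E-G-Bb: a dominant seventh chord on C.
C is not a diatonic chord root with this quality in C major, but it lies a perfect fifth above F (IV), so the chord functions as an applied dominant of IV.

V7/IV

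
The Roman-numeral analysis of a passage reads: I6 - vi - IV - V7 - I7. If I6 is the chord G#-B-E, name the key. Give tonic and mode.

E major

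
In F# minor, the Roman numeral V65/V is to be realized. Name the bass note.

B#

The applied chord V65/V is rooted on G#: G#-B#-D#-F#.
The figure 65 means first inversion — the third is in the bass.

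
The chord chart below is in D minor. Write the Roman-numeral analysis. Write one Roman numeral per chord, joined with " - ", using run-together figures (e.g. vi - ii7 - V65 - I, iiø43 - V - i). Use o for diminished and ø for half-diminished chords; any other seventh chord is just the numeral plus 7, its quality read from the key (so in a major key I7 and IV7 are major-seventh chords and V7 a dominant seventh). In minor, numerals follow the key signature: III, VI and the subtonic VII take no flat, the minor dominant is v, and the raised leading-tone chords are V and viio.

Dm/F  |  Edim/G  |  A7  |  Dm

Dm/F has root D, degree 1 in D minor, so i6.
Edim/G: root E is the supertonic; diminished triad there is iio6.
A7: root A is the dominant; dominant seventh chord there is V7.
Dm has root D, degree 1 in D minor, so i.

i6 - iio6 - V7 - i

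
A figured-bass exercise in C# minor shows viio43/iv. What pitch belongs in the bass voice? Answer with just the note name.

The applied chord viio43/iv is rooted on E#: E#-G#-B-D.
The figure 43 means second inversion — the fifth is in the bass.

B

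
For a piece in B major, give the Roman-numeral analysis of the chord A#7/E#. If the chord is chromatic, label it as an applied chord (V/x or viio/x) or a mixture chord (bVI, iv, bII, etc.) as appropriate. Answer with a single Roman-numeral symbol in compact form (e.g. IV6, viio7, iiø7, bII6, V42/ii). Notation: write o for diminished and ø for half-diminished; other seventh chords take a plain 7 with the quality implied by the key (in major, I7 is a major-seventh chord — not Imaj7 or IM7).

V43/iii

Stacked in thirds the chord is A#-C##-E#-G#: a dominant seventh chord on A#.
A# is not a diatonic chord root with this quality in B major, but it lies a perfect fifth above D# (iii), so the chord functions as an applied dominant of iii.
With E# in the bass the chord is in second inversion, so the figured bass is 43.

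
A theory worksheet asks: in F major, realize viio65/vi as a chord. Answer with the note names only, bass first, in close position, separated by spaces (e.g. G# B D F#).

E G Bb C#

viio65/vi is a secondary leading-tone chord. The target vi is D in F major; the applied chord is rooted a semitone below, on C#.
Building a fully diminished seventh chord on C# gives C#-E-G-Bb.
With the 65 figure the chord is in first inversion; from the bass E upward in close position it reads E-G-Bb-C#.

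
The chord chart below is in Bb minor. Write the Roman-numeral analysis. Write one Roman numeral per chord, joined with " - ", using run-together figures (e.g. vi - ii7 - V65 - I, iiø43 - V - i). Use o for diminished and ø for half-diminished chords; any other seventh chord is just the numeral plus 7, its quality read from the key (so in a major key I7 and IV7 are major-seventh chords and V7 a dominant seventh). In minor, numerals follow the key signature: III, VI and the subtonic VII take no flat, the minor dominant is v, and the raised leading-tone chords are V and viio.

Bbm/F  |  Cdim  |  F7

i64 - iio - V7

Bbm/F: root Bb is the tonic; minor triad there is i64.
Cdim: root C is the supertonic; diminished triad there is iio.
F7: dominant seventh chord on F = scale degree 5 → V7.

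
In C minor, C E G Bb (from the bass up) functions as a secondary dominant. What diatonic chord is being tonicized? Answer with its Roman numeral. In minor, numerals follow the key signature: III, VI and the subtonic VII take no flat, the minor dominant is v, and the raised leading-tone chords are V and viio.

The chord is a dominant seventh chord on C.
A dominant resolves down a perfect fifth: C → F. In C minor, F is scale degree 4, i.e. iv.

iv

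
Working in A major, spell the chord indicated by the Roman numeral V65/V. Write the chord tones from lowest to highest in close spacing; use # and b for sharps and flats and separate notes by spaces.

The slash means an applied dominant: we want the dominant of V. In A major, V is E major, and its dominant is built on B.
Building a dominant seventh chord on B gives B-D#-F#-A.
The figured bass 65 indicates first inversion, placing the third (D#) in the bass: D#-F#-A-B.

D# F# A B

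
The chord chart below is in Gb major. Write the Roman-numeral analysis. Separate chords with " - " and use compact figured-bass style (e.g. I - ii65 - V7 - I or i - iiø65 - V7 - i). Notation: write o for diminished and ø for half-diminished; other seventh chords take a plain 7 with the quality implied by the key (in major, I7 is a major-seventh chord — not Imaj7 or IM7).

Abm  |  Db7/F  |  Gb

ii - V65 - I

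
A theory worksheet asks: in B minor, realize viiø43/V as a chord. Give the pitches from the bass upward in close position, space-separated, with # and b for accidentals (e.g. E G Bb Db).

The slash marks an applied leading-tone chord: viio of V. In B minor, V is F#, so the leading tone to it is E#, a half step below.
Building a half-diminished seventh chord on E# gives E#-G#-B-D#.
With the 43 figure the chord is in second inversion; from the bass B upward in close position it reads B-D#-E#-G#.

B D# E# G#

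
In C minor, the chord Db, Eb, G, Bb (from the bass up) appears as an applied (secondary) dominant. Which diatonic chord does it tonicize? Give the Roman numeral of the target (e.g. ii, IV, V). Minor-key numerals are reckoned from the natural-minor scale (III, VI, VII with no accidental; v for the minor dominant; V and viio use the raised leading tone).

The chord is a dominant seventh chord on Eb.
A dominant resolves down a perfect fifth: Eb → Ab. In C minor, Ab is scale degree 6, i.e. VI.

VI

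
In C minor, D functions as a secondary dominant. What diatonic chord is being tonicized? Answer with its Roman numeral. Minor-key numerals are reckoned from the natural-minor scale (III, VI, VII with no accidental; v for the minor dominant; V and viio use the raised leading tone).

V

The chord is a major triad on D.
A dominant resolves down a perfect fifth: D → G. In C minor, G is scale degree 5, i.e. V.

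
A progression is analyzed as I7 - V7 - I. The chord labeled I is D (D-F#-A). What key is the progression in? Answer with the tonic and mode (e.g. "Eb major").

D major

I is given as D-F#-A — a major triad with root D.
If D is scale degree 1 and the mode makes that degree carry a major triad, the tonic is D and the mode is major.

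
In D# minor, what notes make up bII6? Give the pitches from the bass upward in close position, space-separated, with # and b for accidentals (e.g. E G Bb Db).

Scale degree 2 in D# minor is E#; lowering it a half step gives E. bII6 is the Neapolitan sixth — a major triad on the lowered second degree, here in its customary first inversion.
So the chord is E-G#-B.
With the 6 figure the chord is in first inversion; from the bass G# upward in close position it reads G#-B-E.

G# B E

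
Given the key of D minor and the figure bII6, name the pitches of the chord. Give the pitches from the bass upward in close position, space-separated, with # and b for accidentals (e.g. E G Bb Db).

G Bb Eb

Scale degree 2 in D minor is E; lowering it a half step gives Eb. bII6 is the Neapolitan sixth — a major triad on the lowered second degree, here in its customary first inversion.
So the chord is Eb-G-Bb.
The figured bass 6 indicates first inversion, placing the third (G) in the bass: G-Bb-Eb.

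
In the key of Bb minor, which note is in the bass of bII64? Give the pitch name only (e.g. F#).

Gb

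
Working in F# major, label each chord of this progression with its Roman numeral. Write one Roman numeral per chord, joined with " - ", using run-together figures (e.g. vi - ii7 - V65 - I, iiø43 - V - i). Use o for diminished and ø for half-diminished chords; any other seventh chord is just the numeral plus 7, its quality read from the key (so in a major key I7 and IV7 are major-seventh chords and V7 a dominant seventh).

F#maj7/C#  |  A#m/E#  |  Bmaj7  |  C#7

I43 - iii64 - IV7 - V7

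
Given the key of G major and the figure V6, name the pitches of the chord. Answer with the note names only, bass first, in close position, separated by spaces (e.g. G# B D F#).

In G major, scale degree 5 is D, and the diatonic chord built there is a major triad.
Stacking thirds from D gives D-F#-A.
With the 6 figure the chord is in first inversion; from the bass F# upward in close position it reads F#-A-D.

F# A D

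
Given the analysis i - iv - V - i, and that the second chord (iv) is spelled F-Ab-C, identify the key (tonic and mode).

C minor

The chord Fm is a minor triad rooted on F; its label is iv.
If F is scale degree 4 and the mode makes that degree carry a minor triad, the tonic is C and the mode is minor.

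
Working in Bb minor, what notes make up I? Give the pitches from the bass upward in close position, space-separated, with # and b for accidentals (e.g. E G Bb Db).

Bb D F

Scale degree 1 in Bb minor is Bb; here the chord built on it is altered to a major triad. I is the major tonic (Picardy third), borrowed from the parallel major.
So the chord is Bb-D-F.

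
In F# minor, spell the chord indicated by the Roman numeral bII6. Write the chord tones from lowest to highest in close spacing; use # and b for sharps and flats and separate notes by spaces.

B D G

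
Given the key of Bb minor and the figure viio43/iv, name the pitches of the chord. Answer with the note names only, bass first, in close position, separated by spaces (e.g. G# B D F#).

Ab Cb D F

The slash marks an applied leading-tone chord: viio of iv. In Bb minor, iv is Eb, so the leading tone to it is D, a half step below.
Building a fully diminished seventh chord on D gives D-F-Ab-Cb.
The figured bass 43 indicates second inversion, placing the fifth (Ab) in the bass: Ab-Cb-D-F.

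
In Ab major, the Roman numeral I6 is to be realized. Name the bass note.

I in Ab major has root Ab; the chord is Ab-C-Eb.
The figure 6 means first inversion — the third is in the bass.

C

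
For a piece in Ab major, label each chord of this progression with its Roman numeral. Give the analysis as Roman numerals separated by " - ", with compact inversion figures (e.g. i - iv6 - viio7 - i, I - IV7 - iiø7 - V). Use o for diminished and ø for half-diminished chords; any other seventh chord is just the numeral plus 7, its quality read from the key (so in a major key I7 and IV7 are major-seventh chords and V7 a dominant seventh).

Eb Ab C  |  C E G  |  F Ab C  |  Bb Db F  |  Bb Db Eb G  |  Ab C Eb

I64 - V/vi - vi - ii - V43 - I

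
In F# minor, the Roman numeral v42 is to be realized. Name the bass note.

v in F# minor has root C#; the chord is C#-E-G#-B.
The figure 42 means third inversion — the seventh is in the bass.

B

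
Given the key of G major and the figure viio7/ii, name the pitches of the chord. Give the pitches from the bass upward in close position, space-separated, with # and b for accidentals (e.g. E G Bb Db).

viio7/ii is a secondary leading-tone chord. The target ii is A in G major; the applied chord is rooted a semitone below, on G#.
Building a fully diminished seventh chord on G# gives G#-B-D-F.

G# B D F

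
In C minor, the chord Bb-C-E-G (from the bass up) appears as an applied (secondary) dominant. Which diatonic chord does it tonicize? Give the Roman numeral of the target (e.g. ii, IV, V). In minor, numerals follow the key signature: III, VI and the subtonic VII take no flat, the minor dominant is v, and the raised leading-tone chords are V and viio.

iv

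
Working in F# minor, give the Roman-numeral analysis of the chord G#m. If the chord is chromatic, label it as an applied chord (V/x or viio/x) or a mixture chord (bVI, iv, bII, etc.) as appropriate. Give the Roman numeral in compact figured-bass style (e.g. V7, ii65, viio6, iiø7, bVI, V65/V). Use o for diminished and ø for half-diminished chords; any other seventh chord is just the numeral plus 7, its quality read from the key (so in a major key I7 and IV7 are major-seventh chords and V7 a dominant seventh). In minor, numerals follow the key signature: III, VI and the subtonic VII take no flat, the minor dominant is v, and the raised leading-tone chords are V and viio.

Stacked in thirds the chord is G#-B-D#: a minor triad on G#.
G# is the second degree of F# minor. This is the minor supertonic, borrowed from the parallel major (the Dorian ii).

ii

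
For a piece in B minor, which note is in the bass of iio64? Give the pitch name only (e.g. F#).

G

iio in B minor has root C#; the chord is C#-E-G.
The figure 64 means second inversion — the fifth is in the bass.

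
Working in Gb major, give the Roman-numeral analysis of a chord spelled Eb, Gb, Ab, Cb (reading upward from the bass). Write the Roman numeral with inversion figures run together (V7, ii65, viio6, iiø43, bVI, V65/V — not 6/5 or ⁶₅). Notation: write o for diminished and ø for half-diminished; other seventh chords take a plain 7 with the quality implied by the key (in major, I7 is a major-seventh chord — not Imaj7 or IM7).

The pitches Ab-Cb-Eb-Gb form a minor seventh chord rooted on Ab.
In Gb major, Ab is the supertonic; the diatonic minor seventh chord there is ii7.
With Eb in the bass the chord is in second inversion, so the figured bass is 43.

ii43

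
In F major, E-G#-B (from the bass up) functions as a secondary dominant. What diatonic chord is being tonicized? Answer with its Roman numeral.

The chord is a major triad on E.
A dominant resolves down a perfect fifth: E → A. In F major, A is scale degree 3, i.e. iii.

iii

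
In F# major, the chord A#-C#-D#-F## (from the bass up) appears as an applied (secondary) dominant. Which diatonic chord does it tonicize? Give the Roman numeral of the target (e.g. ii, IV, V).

The chord is a dominant seventh chord on D#.
A dominant resolves down a perfect fifth: D# → G#. In F# major, G# is scale degree 2, i.e. ii.

ii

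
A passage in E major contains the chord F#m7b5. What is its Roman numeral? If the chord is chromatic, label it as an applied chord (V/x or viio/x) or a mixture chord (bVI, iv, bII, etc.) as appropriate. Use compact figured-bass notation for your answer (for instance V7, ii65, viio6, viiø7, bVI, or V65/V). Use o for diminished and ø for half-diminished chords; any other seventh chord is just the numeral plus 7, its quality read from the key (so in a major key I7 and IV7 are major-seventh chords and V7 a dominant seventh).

The pitches F#-A-C-E form a half-diminished seventh chord rooted on F#.
F# is the second degree of E major. This is the half-diminished supertonic seventh, borrowed from the parallel minor.

iiø7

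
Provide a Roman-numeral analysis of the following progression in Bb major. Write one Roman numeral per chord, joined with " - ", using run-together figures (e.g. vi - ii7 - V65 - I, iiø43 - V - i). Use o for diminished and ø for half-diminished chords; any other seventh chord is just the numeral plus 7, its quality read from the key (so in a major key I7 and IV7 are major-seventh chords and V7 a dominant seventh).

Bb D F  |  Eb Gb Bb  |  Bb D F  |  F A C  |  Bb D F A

Bb-D-F: major triad on Bb = scale degree 1 → I.
Eb-Gb-Bb: minor triad on Eb — chromatic; iv (borrowed from the parallel minor).
Bb-D-F: root Bb is the tonic; major triad there is I.
F-A-C: root F is the dominant; major triad there is V.
Bb-D-F-A: root Bb is the tonic; major seventh chord there is I7.

I - iv - I - V - I7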